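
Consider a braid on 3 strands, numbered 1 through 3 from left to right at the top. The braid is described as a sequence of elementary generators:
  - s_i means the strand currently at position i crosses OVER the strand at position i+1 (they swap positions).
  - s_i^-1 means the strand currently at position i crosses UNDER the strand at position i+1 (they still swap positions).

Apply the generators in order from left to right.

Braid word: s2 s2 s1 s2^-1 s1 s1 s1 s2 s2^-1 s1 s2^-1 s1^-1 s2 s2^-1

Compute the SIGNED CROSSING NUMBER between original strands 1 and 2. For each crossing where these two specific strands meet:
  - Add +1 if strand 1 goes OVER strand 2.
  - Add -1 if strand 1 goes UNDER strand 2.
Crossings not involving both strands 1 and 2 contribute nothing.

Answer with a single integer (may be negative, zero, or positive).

Answer: 0

Derivation:
Gen 1: crossing 2x3. Both 1&2? no. Sum: 0
Gen 2: crossing 3x2. Both 1&2? no. Sum: 0
Gen 3: 1 over 2. Both 1&2? yes. Contrib: +1. Sum: 1
Gen 4: crossing 1x3. Both 1&2? no. Sum: 1
Gen 5: crossing 2x3. Both 1&2? no. Sum: 1
Gen 6: crossing 3x2. Both 1&2? no. Sum: 1
Gen 7: crossing 2x3. Both 1&2? no. Sum: 1
Gen 8: 2 over 1. Both 1&2? yes. Contrib: -1. Sum: 0
Gen 9: 1 under 2. Both 1&2? yes. Contrib: -1. Sum: -1
Gen 10: crossing 3x2. Both 1&2? no. Sum: -1
Gen 11: crossing 3x1. Both 1&2? no. Sum: -1
Gen 12: 2 under 1. Both 1&2? yes. Contrib: +1. Sum: 0
Gen 13: crossing 2x3. Both 1&2? no. Sum: 0
Gen 14: crossing 3x2. Both 1&2? no. Sum: 0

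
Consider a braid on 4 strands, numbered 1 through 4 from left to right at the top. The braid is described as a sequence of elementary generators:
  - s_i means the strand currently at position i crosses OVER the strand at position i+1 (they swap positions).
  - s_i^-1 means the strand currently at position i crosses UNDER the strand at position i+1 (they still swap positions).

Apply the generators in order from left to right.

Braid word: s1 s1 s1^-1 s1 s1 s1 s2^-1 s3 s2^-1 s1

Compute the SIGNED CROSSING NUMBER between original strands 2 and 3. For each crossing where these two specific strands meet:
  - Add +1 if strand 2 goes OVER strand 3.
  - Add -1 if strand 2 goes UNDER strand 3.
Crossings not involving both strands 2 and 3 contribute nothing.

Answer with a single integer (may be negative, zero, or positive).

Gen 1: crossing 1x2. Both 2&3? no. Sum: 0
Gen 2: crossing 2x1. Both 2&3? no. Sum: 0
Gen 3: crossing 1x2. Both 2&3? no. Sum: 0
Gen 4: crossing 2x1. Both 2&3? no. Sum: 0
Gen 5: crossing 1x2. Both 2&3? no. Sum: 0
Gen 6: crossing 2x1. Both 2&3? no. Sum: 0
Gen 7: 2 under 3. Both 2&3? yes. Contrib: -1. Sum: -1
Gen 8: crossing 2x4. Both 2&3? no. Sum: -1
Gen 9: crossing 3x4. Both 2&3? no. Sum: -1
Gen 10: crossing 1x4. Both 2&3? no. Sum: -1

Answer: -1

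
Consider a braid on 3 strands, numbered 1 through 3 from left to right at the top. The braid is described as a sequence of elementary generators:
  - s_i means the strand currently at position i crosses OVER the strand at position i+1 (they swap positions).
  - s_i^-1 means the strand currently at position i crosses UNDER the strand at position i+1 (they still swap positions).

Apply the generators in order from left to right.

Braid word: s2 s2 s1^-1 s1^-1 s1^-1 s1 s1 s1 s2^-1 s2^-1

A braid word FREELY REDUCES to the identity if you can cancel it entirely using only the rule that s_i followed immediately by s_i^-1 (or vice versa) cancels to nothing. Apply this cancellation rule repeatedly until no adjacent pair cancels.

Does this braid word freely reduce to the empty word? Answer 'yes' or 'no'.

Answer: yes

Derivation:
Gen 1 (s2): push. Stack: [s2]
Gen 2 (s2): push. Stack: [s2 s2]
Gen 3 (s1^-1): push. Stack: [s2 s2 s1^-1]
Gen 4 (s1^-1): push. Stack: [s2 s2 s1^-1 s1^-1]
Gen 5 (s1^-1): push. Stack: [s2 s2 s1^-1 s1^-1 s1^-1]
Gen 6 (s1): cancels prior s1^-1. Stack: [s2 s2 s1^-1 s1^-1]
Gen 7 (s1): cancels prior s1^-1. Stack: [s2 s2 s1^-1]
Gen 8 (s1): cancels prior s1^-1. Stack: [s2 s2]
Gen 9 (s2^-1): cancels prior s2. Stack: [s2]
Gen 10 (s2^-1): cancels prior s2. Stack: []
Reduced word: (empty)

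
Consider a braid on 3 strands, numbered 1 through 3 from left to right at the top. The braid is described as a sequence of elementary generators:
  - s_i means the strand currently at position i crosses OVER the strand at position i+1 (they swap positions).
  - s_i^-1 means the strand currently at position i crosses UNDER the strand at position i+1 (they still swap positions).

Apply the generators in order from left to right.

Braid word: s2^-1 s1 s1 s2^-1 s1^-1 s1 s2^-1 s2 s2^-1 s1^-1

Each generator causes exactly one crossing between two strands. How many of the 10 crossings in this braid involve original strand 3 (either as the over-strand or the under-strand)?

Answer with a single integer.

Gen 1: crossing 2x3. Involves strand 3? yes. Count so far: 1
Gen 2: crossing 1x3. Involves strand 3? yes. Count so far: 2
Gen 3: crossing 3x1. Involves strand 3? yes. Count so far: 3
Gen 4: crossing 3x2. Involves strand 3? yes. Count so far: 4
Gen 5: crossing 1x2. Involves strand 3? no. Count so far: 4
Gen 6: crossing 2x1. Involves strand 3? no. Count so far: 4
Gen 7: crossing 2x3. Involves strand 3? yes. Count so far: 5
Gen 8: crossing 3x2. Involves strand 3? yes. Count so far: 6
Gen 9: crossing 2x3. Involves strand 3? yes. Count so far: 7
Gen 10: crossing 1x3. Involves strand 3? yes. Count so far: 8

Answer: 8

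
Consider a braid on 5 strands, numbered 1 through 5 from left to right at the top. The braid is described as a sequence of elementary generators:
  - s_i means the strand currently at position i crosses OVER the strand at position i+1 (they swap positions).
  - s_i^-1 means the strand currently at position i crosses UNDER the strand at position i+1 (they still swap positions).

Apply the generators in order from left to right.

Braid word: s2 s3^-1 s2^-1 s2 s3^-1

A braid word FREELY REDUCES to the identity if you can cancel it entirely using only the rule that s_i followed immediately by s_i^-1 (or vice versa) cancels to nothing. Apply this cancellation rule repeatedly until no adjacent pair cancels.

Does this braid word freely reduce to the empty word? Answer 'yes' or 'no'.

Answer: no

Derivation:
Gen 1 (s2): push. Stack: [s2]
Gen 2 (s3^-1): push. Stack: [s2 s3^-1]
Gen 3 (s2^-1): push. Stack: [s2 s3^-1 s2^-1]
Gen 4 (s2): cancels prior s2^-1. Stack: [s2 s3^-1]
Gen 5 (s3^-1): push. Stack: [s2 s3^-1 s3^-1]
Reduced word: s2 s3^-1 s3^-1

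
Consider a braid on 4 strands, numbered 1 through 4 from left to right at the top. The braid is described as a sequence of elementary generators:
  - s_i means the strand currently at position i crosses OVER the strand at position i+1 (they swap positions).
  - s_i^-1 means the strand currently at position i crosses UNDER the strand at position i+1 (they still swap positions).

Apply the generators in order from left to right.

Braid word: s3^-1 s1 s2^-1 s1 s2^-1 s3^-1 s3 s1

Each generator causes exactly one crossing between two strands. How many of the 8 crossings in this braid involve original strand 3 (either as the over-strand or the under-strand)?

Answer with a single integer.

Answer: 3

Derivation:
Gen 1: crossing 3x4. Involves strand 3? yes. Count so far: 1
Gen 2: crossing 1x2. Involves strand 3? no. Count so far: 1
Gen 3: crossing 1x4. Involves strand 3? no. Count so far: 1
Gen 4: crossing 2x4. Involves strand 3? no. Count so far: 1
Gen 5: crossing 2x1. Involves strand 3? no. Count so far: 1
Gen 6: crossing 2x3. Involves strand 3? yes. Count so far: 2
Gen 7: crossing 3x2. Involves strand 3? yes. Count so far: 3
Gen 8: crossing 4x1. Involves strand 3? no. Count so far: 3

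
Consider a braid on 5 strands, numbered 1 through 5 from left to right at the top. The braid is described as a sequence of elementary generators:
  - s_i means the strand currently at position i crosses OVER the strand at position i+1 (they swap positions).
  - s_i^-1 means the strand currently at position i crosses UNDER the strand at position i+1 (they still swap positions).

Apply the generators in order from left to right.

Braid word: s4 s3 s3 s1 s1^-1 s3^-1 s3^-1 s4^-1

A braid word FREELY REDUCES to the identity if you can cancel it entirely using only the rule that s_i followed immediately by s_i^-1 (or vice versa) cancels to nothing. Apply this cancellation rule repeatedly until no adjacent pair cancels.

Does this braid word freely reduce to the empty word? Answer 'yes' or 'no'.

Gen 1 (s4): push. Stack: [s4]
Gen 2 (s3): push. Stack: [s4 s3]
Gen 3 (s3): push. Stack: [s4 s3 s3]
Gen 4 (s1): push. Stack: [s4 s3 s3 s1]
Gen 5 (s1^-1): cancels prior s1. Stack: [s4 s3 s3]
Gen 6 (s3^-1): cancels prior s3. Stack: [s4 s3]
Gen 7 (s3^-1): cancels prior s3. Stack: [s4]
Gen 8 (s4^-1): cancels prior s4. Stack: []
Reduced word: (empty)

Answer: yes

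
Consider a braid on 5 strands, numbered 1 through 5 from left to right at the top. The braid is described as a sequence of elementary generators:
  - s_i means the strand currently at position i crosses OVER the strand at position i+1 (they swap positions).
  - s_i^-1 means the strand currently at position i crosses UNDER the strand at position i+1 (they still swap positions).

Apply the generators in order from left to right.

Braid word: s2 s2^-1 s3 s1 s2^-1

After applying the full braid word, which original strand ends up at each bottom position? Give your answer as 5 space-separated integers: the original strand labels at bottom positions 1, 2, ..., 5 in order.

Gen 1 (s2): strand 2 crosses over strand 3. Perm now: [1 3 2 4 5]
Gen 2 (s2^-1): strand 3 crosses under strand 2. Perm now: [1 2 3 4 5]
Gen 3 (s3): strand 3 crosses over strand 4. Perm now: [1 2 4 3 5]
Gen 4 (s1): strand 1 crosses over strand 2. Perm now: [2 1 4 3 5]
Gen 5 (s2^-1): strand 1 crosses under strand 4. Perm now: [2 4 1 3 5]

Answer: 2 4 1 3 5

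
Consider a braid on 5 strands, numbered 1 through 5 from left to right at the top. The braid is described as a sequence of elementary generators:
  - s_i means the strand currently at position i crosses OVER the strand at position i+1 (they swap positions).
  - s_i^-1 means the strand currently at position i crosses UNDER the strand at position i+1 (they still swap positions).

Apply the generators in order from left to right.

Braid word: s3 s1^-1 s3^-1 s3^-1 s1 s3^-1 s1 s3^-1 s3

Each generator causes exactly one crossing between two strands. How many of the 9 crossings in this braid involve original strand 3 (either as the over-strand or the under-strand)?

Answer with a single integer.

Gen 1: crossing 3x4. Involves strand 3? yes. Count so far: 1
Gen 2: crossing 1x2. Involves strand 3? no. Count so far: 1
Gen 3: crossing 4x3. Involves strand 3? yes. Count so far: 2
Gen 4: crossing 3x4. Involves strand 3? yes. Count so far: 3
Gen 5: crossing 2x1. Involves strand 3? no. Count so far: 3
Gen 6: crossing 4x3. Involves strand 3? yes. Count so far: 4
Gen 7: crossing 1x2. Involves strand 3? no. Count so far: 4
Gen 8: crossing 3x4. Involves strand 3? yes. Count so far: 5
Gen 9: crossing 4x3. Involves strand 3? yes. Count so far: 6

Answer: 6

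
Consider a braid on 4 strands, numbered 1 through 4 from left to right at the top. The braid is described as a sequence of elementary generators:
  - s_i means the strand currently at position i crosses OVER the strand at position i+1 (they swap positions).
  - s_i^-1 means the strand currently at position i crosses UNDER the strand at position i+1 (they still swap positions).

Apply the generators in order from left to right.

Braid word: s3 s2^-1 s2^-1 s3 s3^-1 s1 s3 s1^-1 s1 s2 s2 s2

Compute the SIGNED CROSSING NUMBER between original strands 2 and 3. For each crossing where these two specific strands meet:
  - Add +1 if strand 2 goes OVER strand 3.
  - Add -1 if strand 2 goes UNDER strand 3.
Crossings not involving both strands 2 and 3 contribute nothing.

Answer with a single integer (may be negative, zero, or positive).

Answer: 0

Derivation:
Gen 1: crossing 3x4. Both 2&3? no. Sum: 0
Gen 2: crossing 2x4. Both 2&3? no. Sum: 0
Gen 3: crossing 4x2. Both 2&3? no. Sum: 0
Gen 4: crossing 4x3. Both 2&3? no. Sum: 0
Gen 5: crossing 3x4. Both 2&3? no. Sum: 0
Gen 6: crossing 1x2. Both 2&3? no. Sum: 0
Gen 7: crossing 4x3. Both 2&3? no. Sum: 0
Gen 8: crossing 2x1. Both 2&3? no. Sum: 0
Gen 9: crossing 1x2. Both 2&3? no. Sum: 0
Gen 10: crossing 1x3. Both 2&3? no. Sum: 0
Gen 11: crossing 3x1. Both 2&3? no. Sum: 0
Gen 12: crossing 1x3. Both 2&3? no. Sum: 0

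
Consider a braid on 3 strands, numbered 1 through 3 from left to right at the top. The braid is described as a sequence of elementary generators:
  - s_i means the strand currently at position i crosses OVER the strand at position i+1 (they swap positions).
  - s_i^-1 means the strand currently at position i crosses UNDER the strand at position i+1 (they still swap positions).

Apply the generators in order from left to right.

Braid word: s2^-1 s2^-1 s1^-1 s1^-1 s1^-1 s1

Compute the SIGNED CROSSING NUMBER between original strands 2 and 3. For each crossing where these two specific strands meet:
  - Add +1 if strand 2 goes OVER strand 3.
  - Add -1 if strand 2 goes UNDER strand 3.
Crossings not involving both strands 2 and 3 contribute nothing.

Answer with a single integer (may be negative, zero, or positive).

Answer: 0

Derivation:
Gen 1: 2 under 3. Both 2&3? yes. Contrib: -1. Sum: -1
Gen 2: 3 under 2. Both 2&3? yes. Contrib: +1. Sum: 0
Gen 3: crossing 1x2. Both 2&3? no. Sum: 0
Gen 4: crossing 2x1. Both 2&3? no. Sum: 0
Gen 5: crossing 1x2. Both 2&3? no. Sum: 0
Gen 6: crossing 2x1. Both 2&3? no. Sum: 0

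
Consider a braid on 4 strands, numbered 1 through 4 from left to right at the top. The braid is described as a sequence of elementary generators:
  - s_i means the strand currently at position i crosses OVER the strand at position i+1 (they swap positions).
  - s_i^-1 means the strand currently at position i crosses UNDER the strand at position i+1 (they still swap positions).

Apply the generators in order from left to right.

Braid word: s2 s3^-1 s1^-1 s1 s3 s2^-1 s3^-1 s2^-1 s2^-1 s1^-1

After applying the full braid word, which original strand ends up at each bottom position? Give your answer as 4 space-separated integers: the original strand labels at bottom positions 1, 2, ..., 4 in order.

Gen 1 (s2): strand 2 crosses over strand 3. Perm now: [1 3 2 4]
Gen 2 (s3^-1): strand 2 crosses under strand 4. Perm now: [1 3 4 2]
Gen 3 (s1^-1): strand 1 crosses under strand 3. Perm now: [3 1 4 2]
Gen 4 (s1): strand 3 crosses over strand 1. Perm now: [1 3 4 2]
Gen 5 (s3): strand 4 crosses over strand 2. Perm now: [1 3 2 4]
Gen 6 (s2^-1): strand 3 crosses under strand 2. Perm now: [1 2 3 4]
Gen 7 (s3^-1): strand 3 crosses under strand 4. Perm now: [1 2 4 3]
Gen 8 (s2^-1): strand 2 crosses under strand 4. Perm now: [1 4 2 3]
Gen 9 (s2^-1): strand 4 crosses under strand 2. Perm now: [1 2 4 3]
Gen 10 (s1^-1): strand 1 crosses under strand 2. Perm now: [2 1 4 3]

Answer: 2 1 4 3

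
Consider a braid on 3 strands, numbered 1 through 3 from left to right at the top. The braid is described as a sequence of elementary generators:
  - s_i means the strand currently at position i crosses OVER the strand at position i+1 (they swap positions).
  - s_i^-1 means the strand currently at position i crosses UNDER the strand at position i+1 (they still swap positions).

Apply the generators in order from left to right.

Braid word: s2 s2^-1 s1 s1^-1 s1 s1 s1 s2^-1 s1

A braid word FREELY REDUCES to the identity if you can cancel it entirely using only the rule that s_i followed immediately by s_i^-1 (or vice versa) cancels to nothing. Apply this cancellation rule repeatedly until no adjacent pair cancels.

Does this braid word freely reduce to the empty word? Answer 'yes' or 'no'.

Answer: no

Derivation:
Gen 1 (s2): push. Stack: [s2]
Gen 2 (s2^-1): cancels prior s2. Stack: []
Gen 3 (s1): push. Stack: [s1]
Gen 4 (s1^-1): cancels prior s1. Stack: []
Gen 5 (s1): push. Stack: [s1]
Gen 6 (s1): push. Stack: [s1 s1]
Gen 7 (s1): push. Stack: [s1 s1 s1]
Gen 8 (s2^-1): push. Stack: [s1 s1 s1 s2^-1]
Gen 9 (s1): push. Stack: [s1 s1 s1 s2^-1 s1]
Reduced word: s1 s1 s1 s2^-1 s1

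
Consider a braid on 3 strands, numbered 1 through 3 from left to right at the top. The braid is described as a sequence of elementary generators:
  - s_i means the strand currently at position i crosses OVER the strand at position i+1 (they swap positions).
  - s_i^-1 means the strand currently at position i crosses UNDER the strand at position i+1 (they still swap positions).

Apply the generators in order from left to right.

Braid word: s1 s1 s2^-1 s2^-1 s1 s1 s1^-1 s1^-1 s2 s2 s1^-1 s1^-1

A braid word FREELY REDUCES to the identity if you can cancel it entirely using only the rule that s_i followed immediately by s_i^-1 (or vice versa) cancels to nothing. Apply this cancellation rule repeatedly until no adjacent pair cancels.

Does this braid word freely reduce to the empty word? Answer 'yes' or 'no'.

Answer: yes

Derivation:
Gen 1 (s1): push. Stack: [s1]
Gen 2 (s1): push. Stack: [s1 s1]
Gen 3 (s2^-1): push. Stack: [s1 s1 s2^-1]
Gen 4 (s2^-1): push. Stack: [s1 s1 s2^-1 s2^-1]
Gen 5 (s1): push. Stack: [s1 s1 s2^-1 s2^-1 s1]
Gen 6 (s1): push. Stack: [s1 s1 s2^-1 s2^-1 s1 s1]
Gen 7 (s1^-1): cancels prior s1. Stack: [s1 s1 s2^-1 s2^-1 s1]
Gen 8 (s1^-1): cancels prior s1. Stack: [s1 s1 s2^-1 s2^-1]
Gen 9 (s2): cancels prior s2^-1. Stack: [s1 s1 s2^-1]
Gen 10 (s2): cancels prior s2^-1. Stack: [s1 s1]
Gen 11 (s1^-1): cancels prior s1. Stack: [s1]
Gen 12 (s1^-1): cancels prior s1. Stack: []
Reduced word: (empty)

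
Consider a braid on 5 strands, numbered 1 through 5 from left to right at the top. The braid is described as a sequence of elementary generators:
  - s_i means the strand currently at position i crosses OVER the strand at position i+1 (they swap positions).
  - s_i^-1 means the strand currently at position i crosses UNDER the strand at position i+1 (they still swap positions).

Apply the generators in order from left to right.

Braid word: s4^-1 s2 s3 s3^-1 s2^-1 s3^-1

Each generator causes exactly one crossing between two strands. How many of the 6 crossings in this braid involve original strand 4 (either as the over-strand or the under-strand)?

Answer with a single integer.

Answer: 1

Derivation:
Gen 1: crossing 4x5. Involves strand 4? yes. Count so far: 1
Gen 2: crossing 2x3. Involves strand 4? no. Count so far: 1
Gen 3: crossing 2x5. Involves strand 4? no. Count so far: 1
Gen 4: crossing 5x2. Involves strand 4? no. Count so far: 1
Gen 5: crossing 3x2. Involves strand 4? no. Count so far: 1
Gen 6: crossing 3x5. Involves strand 4? no. Count so far: 1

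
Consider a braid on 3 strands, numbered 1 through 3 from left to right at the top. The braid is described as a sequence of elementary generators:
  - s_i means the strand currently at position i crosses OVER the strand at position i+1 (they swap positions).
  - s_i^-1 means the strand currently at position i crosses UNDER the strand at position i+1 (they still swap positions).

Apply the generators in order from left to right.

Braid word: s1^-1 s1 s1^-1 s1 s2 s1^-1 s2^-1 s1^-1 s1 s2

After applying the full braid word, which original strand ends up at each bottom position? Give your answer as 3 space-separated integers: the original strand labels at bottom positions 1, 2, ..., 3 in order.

Gen 1 (s1^-1): strand 1 crosses under strand 2. Perm now: [2 1 3]
Gen 2 (s1): strand 2 crosses over strand 1. Perm now: [1 2 3]
Gen 3 (s1^-1): strand 1 crosses under strand 2. Perm now: [2 1 3]
Gen 4 (s1): strand 2 crosses over strand 1. Perm now: [1 2 3]
Gen 5 (s2): strand 2 crosses over strand 3. Perm now: [1 3 2]
Gen 6 (s1^-1): strand 1 crosses under strand 3. Perm now: [3 1 2]
Gen 7 (s2^-1): strand 1 crosses under strand 2. Perm now: [3 2 1]
Gen 8 (s1^-1): strand 3 crosses under strand 2. Perm now: [2 3 1]
Gen 9 (s1): strand 2 crosses over strand 3. Perm now: [3 2 1]
Gen 10 (s2): strand 2 crosses over strand 1. Perm now: [3 1 2]

Answer: 3 1 2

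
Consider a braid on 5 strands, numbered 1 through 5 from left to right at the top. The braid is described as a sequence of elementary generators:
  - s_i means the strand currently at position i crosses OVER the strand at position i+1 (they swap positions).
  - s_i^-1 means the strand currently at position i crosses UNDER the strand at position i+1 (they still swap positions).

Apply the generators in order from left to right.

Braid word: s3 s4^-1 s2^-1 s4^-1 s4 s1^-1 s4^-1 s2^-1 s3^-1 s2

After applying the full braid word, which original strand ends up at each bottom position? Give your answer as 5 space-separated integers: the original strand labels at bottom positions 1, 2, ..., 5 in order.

Gen 1 (s3): strand 3 crosses over strand 4. Perm now: [1 2 4 3 5]
Gen 2 (s4^-1): strand 3 crosses under strand 5. Perm now: [1 2 4 5 3]
Gen 3 (s2^-1): strand 2 crosses under strand 4. Perm now: [1 4 2 5 3]
Gen 4 (s4^-1): strand 5 crosses under strand 3. Perm now: [1 4 2 3 5]
Gen 5 (s4): strand 3 crosses over strand 5. Perm now: [1 4 2 5 3]
Gen 6 (s1^-1): strand 1 crosses under strand 4. Perm now: [4 1 2 5 3]
Gen 7 (s4^-1): strand 5 crosses under strand 3. Perm now: [4 1 2 3 5]
Gen 8 (s2^-1): strand 1 crosses under strand 2. Perm now: [4 2 1 3 5]
Gen 9 (s3^-1): strand 1 crosses under strand 3. Perm now: [4 2 3 1 5]
Gen 10 (s2): strand 2 crosses over strand 3. Perm now: [4 3 2 1 5]

Answer: 4 3 2 1 5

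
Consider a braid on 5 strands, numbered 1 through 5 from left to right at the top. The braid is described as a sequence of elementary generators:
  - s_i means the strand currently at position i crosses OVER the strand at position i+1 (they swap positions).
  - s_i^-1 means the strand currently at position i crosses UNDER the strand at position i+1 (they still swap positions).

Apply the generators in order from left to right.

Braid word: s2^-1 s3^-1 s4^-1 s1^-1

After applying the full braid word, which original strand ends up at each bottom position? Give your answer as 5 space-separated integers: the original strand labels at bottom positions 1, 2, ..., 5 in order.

Gen 1 (s2^-1): strand 2 crosses under strand 3. Perm now: [1 3 2 4 5]
Gen 2 (s3^-1): strand 2 crosses under strand 4. Perm now: [1 3 4 2 5]
Gen 3 (s4^-1): strand 2 crosses under strand 5. Perm now: [1 3 4 5 2]
Gen 4 (s1^-1): strand 1 crosses under strand 3. Perm now: [3 1 4 5 2]

Answer: 3 1 4 5 2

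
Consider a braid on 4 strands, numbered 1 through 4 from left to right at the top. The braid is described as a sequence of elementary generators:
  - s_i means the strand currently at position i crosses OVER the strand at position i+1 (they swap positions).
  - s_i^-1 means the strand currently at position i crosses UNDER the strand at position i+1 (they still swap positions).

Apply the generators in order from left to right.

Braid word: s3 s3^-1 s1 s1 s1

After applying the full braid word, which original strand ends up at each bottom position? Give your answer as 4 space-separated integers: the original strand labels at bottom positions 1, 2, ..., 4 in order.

Answer: 2 1 3 4

Derivation:
Gen 1 (s3): strand 3 crosses over strand 4. Perm now: [1 2 4 3]
Gen 2 (s3^-1): strand 4 crosses under strand 3. Perm now: [1 2 3 4]
Gen 3 (s1): strand 1 crosses over strand 2. Perm now: [2 1 3 4]
Gen 4 (s1): strand 2 crosses over strand 1. Perm now: [1 2 3 4]
Gen 5 (s1): strand 1 crosses over strand 2. Perm now: [2 1 3 4]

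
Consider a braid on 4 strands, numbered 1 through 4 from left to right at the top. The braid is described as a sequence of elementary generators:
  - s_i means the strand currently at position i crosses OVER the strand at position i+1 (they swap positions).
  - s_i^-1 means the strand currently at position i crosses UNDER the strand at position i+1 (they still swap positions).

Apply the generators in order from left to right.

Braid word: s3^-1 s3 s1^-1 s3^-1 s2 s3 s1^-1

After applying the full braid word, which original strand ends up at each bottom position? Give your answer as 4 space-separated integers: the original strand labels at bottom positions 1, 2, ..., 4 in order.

Gen 1 (s3^-1): strand 3 crosses under strand 4. Perm now: [1 2 4 3]
Gen 2 (s3): strand 4 crosses over strand 3. Perm now: [1 2 3 4]
Gen 3 (s1^-1): strand 1 crosses under strand 2. Perm now: [2 1 3 4]
Gen 4 (s3^-1): strand 3 crosses under strand 4. Perm now: [2 1 4 3]
Gen 5 (s2): strand 1 crosses over strand 4. Perm now: [2 4 1 3]
Gen 6 (s3): strand 1 crosses over strand 3. Perm now: [2 4 3 1]
Gen 7 (s1^-1): strand 2 crosses under strand 4. Perm now: [4 2 3 1]

Answer: 4 2 3 1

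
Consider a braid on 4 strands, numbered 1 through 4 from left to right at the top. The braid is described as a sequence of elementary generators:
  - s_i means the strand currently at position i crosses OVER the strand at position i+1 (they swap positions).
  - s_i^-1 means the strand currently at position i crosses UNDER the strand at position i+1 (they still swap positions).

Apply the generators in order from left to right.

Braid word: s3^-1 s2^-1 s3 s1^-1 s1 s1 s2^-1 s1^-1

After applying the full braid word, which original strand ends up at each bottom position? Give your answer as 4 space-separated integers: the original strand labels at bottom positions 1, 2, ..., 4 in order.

Gen 1 (s3^-1): strand 3 crosses under strand 4. Perm now: [1 2 4 3]
Gen 2 (s2^-1): strand 2 crosses under strand 4. Perm now: [1 4 2 3]
Gen 3 (s3): strand 2 crosses over strand 3. Perm now: [1 4 3 2]
Gen 4 (s1^-1): strand 1 crosses under strand 4. Perm now: [4 1 3 2]
Gen 5 (s1): strand 4 crosses over strand 1. Perm now: [1 4 3 2]
Gen 6 (s1): strand 1 crosses over strand 4. Perm now: [4 1 3 2]
Gen 7 (s2^-1): strand 1 crosses under strand 3. Perm now: [4 3 1 2]
Gen 8 (s1^-1): strand 4 crosses under strand 3. Perm now: [3 4 1 2]

Answer: 3 4 1 2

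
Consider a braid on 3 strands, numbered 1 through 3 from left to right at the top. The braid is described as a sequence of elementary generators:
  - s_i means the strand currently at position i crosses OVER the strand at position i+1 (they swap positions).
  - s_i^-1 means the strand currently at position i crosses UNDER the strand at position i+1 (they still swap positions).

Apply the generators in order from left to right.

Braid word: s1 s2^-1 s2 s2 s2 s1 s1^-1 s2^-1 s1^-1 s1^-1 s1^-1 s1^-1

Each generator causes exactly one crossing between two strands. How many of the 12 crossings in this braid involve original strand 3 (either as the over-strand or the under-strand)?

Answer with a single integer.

Answer: 9

Derivation:
Gen 1: crossing 1x2. Involves strand 3? no. Count so far: 0
Gen 2: crossing 1x3. Involves strand 3? yes. Count so far: 1
Gen 3: crossing 3x1. Involves strand 3? yes. Count so far: 2
Gen 4: crossing 1x3. Involves strand 3? yes. Count so far: 3
Gen 5: crossing 3x1. Involves strand 3? yes. Count so far: 4
Gen 6: crossing 2x1. Involves strand 3? no. Count so far: 4
Gen 7: crossing 1x2. Involves strand 3? no. Count so far: 4
Gen 8: crossing 1x3. Involves strand 3? yes. Count so far: 5
Gen 9: crossing 2x3. Involves strand 3? yes. Count so far: 6
Gen 10: crossing 3x2. Involves strand 3? yes. Count so far: 7
Gen 11: crossing 2x3. Involves strand 3? yes. Count so far: 8
Gen 12: crossing 3x2. Involves strand 3? yes. Count so far: 9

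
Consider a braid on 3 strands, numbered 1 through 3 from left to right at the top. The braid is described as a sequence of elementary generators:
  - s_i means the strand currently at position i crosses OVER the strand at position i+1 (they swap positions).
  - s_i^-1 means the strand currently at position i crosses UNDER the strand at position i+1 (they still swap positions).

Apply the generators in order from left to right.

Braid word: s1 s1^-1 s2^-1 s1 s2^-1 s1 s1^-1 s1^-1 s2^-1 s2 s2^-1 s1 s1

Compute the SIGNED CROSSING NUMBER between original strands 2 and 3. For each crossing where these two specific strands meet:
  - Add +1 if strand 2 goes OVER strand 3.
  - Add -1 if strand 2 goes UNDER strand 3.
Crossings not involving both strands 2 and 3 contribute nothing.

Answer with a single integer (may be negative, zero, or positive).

Gen 1: crossing 1x2. Both 2&3? no. Sum: 0
Gen 2: crossing 2x1. Both 2&3? no. Sum: 0
Gen 3: 2 under 3. Both 2&3? yes. Contrib: -1. Sum: -1
Gen 4: crossing 1x3. Both 2&3? no. Sum: -1
Gen 5: crossing 1x2. Both 2&3? no. Sum: -1
Gen 6: 3 over 2. Both 2&3? yes. Contrib: -1. Sum: -2
Gen 7: 2 under 3. Both 2&3? yes. Contrib: -1. Sum: -3
Gen 8: 3 under 2. Both 2&3? yes. Contrib: +1. Sum: -2
Gen 9: crossing 3x1. Both 2&3? no. Sum: -2
Gen 10: crossing 1x3. Both 2&3? no. Sum: -2
Gen 11: crossing 3x1. Both 2&3? no. Sum: -2
Gen 12: crossing 2x1. Both 2&3? no. Sum: -2
Gen 13: crossing 1x2. Both 2&3? no. Sum: -2

Answer: -2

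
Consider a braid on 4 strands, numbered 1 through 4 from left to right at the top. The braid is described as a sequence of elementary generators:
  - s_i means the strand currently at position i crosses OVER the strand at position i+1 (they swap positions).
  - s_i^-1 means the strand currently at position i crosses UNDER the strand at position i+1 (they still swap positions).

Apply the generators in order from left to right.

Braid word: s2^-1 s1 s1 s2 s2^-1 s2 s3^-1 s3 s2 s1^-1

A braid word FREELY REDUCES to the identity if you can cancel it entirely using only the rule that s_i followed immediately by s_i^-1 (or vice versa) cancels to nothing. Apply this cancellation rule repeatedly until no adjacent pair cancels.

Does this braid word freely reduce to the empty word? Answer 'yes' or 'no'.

Gen 1 (s2^-1): push. Stack: [s2^-1]
Gen 2 (s1): push. Stack: [s2^-1 s1]
Gen 3 (s1): push. Stack: [s2^-1 s1 s1]
Gen 4 (s2): push. Stack: [s2^-1 s1 s1 s2]
Gen 5 (s2^-1): cancels prior s2. Stack: [s2^-1 s1 s1]
Gen 6 (s2): push. Stack: [s2^-1 s1 s1 s2]
Gen 7 (s3^-1): push. Stack: [s2^-1 s1 s1 s2 s3^-1]
Gen 8 (s3): cancels prior s3^-1. Stack: [s2^-1 s1 s1 s2]
Gen 9 (s2): push. Stack: [s2^-1 s1 s1 s2 s2]
Gen 10 (s1^-1): push. Stack: [s2^-1 s1 s1 s2 s2 s1^-1]
Reduced word: s2^-1 s1 s1 s2 s2 s1^-1

Answer: no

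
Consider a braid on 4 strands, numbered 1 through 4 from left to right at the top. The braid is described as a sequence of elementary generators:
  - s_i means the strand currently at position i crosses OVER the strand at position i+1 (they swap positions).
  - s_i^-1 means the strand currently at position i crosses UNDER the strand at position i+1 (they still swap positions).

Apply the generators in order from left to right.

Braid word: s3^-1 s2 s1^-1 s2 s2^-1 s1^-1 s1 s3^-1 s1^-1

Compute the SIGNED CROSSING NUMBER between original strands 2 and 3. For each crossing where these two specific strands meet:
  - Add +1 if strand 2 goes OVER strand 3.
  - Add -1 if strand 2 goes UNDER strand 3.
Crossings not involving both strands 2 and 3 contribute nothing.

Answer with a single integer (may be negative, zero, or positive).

Answer: -1

Derivation:
Gen 1: crossing 3x4. Both 2&3? no. Sum: 0
Gen 2: crossing 2x4. Both 2&3? no. Sum: 0
Gen 3: crossing 1x4. Both 2&3? no. Sum: 0
Gen 4: crossing 1x2. Both 2&3? no. Sum: 0
Gen 5: crossing 2x1. Both 2&3? no. Sum: 0
Gen 6: crossing 4x1. Both 2&3? no. Sum: 0
Gen 7: crossing 1x4. Both 2&3? no. Sum: 0
Gen 8: 2 under 3. Both 2&3? yes. Contrib: -1. Sum: -1
Gen 9: crossing 4x1. Both 2&3? no. Sum: -1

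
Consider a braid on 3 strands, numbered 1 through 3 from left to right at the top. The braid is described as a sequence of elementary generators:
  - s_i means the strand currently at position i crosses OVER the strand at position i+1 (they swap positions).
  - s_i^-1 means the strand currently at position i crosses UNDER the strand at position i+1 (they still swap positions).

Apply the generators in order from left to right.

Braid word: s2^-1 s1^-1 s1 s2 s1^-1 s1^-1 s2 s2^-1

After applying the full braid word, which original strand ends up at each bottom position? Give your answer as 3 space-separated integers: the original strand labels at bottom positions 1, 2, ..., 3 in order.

Gen 1 (s2^-1): strand 2 crosses under strand 3. Perm now: [1 3 2]
Gen 2 (s1^-1): strand 1 crosses under strand 3. Perm now: [3 1 2]
Gen 3 (s1): strand 3 crosses over strand 1. Perm now: [1 3 2]
Gen 4 (s2): strand 3 crosses over strand 2. Perm now: [1 2 3]
Gen 5 (s1^-1): strand 1 crosses under strand 2. Perm now: [2 1 3]
Gen 6 (s1^-1): strand 2 crosses under strand 1. Perm now: [1 2 3]
Gen 7 (s2): strand 2 crosses over strand 3. Perm now: [1 3 2]
Gen 8 (s2^-1): strand 3 crosses under strand 2. Perm now: [1 2 3]

Answer: 1 2 3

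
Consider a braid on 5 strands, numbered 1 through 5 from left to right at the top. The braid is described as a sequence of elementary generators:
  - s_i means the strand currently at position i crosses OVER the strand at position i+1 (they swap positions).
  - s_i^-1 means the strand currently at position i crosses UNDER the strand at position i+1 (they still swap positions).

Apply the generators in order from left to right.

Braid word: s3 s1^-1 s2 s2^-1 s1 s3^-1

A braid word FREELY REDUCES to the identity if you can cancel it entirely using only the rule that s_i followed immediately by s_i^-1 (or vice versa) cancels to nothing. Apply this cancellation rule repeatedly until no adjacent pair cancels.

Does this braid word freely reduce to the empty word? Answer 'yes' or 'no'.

Answer: yes

Derivation:
Gen 1 (s3): push. Stack: [s3]
Gen 2 (s1^-1): push. Stack: [s3 s1^-1]
Gen 3 (s2): push. Stack: [s3 s1^-1 s2]
Gen 4 (s2^-1): cancels prior s2. Stack: [s3 s1^-1]
Gen 5 (s1): cancels prior s1^-1. Stack: [s3]
Gen 6 (s3^-1): cancels prior s3. Stack: []
Reduced word: (empty)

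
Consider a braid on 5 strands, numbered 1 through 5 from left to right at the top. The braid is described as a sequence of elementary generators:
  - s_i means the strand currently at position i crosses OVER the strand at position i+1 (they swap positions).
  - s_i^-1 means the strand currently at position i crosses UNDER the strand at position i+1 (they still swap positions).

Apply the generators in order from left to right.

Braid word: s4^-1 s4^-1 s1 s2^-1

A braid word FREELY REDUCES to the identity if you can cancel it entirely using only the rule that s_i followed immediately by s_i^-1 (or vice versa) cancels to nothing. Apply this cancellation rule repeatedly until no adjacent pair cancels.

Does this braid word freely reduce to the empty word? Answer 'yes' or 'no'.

Gen 1 (s4^-1): push. Stack: [s4^-1]
Gen 2 (s4^-1): push. Stack: [s4^-1 s4^-1]
Gen 3 (s1): push. Stack: [s4^-1 s4^-1 s1]
Gen 4 (s2^-1): push. Stack: [s4^-1 s4^-1 s1 s2^-1]
Reduced word: s4^-1 s4^-1 s1 s2^-1

Answer: no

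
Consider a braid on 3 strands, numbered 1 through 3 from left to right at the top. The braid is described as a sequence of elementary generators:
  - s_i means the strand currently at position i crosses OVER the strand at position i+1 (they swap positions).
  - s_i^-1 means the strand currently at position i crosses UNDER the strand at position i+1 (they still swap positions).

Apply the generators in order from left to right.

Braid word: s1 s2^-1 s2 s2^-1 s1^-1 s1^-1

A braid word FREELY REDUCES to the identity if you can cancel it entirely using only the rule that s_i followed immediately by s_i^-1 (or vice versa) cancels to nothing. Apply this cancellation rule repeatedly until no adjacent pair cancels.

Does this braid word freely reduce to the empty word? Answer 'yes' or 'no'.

Gen 1 (s1): push. Stack: [s1]
Gen 2 (s2^-1): push. Stack: [s1 s2^-1]
Gen 3 (s2): cancels prior s2^-1. Stack: [s1]
Gen 4 (s2^-1): push. Stack: [s1 s2^-1]
Gen 5 (s1^-1): push. Stack: [s1 s2^-1 s1^-1]
Gen 6 (s1^-1): push. Stack: [s1 s2^-1 s1^-1 s1^-1]
Reduced word: s1 s2^-1 s1^-1 s1^-1

Answer: no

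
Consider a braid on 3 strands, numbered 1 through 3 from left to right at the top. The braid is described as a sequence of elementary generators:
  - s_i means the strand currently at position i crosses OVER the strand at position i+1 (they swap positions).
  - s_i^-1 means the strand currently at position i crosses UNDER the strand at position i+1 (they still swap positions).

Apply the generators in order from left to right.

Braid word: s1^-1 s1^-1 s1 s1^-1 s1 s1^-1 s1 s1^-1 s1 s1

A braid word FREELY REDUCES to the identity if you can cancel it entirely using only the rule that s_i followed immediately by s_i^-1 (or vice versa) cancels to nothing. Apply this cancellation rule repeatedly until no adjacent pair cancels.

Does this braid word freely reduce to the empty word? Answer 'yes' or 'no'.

Answer: yes

Derivation:
Gen 1 (s1^-1): push. Stack: [s1^-1]
Gen 2 (s1^-1): push. Stack: [s1^-1 s1^-1]
Gen 3 (s1): cancels prior s1^-1. Stack: [s1^-1]
Gen 4 (s1^-1): push. Stack: [s1^-1 s1^-1]
Gen 5 (s1): cancels prior s1^-1. Stack: [s1^-1]
Gen 6 (s1^-1): push. Stack: [s1^-1 s1^-1]
Gen 7 (s1): cancels prior s1^-1. Stack: [s1^-1]
Gen 8 (s1^-1): push. Stack: [s1^-1 s1^-1]
Gen 9 (s1): cancels prior s1^-1. Stack: [s1^-1]
Gen 10 (s1): cancels prior s1^-1. Stack: []
Reduced word: (empty)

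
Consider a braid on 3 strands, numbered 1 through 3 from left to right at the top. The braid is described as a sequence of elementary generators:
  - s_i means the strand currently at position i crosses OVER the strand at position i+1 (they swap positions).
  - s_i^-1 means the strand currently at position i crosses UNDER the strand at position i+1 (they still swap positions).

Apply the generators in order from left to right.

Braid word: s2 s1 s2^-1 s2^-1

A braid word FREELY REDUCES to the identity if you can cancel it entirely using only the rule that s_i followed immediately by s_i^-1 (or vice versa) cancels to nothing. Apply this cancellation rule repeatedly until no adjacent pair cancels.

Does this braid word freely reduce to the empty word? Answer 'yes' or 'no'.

Gen 1 (s2): push. Stack: [s2]
Gen 2 (s1): push. Stack: [s2 s1]
Gen 3 (s2^-1): push. Stack: [s2 s1 s2^-1]
Gen 4 (s2^-1): push. Stack: [s2 s1 s2^-1 s2^-1]
Reduced word: s2 s1 s2^-1 s2^-1

Answer: no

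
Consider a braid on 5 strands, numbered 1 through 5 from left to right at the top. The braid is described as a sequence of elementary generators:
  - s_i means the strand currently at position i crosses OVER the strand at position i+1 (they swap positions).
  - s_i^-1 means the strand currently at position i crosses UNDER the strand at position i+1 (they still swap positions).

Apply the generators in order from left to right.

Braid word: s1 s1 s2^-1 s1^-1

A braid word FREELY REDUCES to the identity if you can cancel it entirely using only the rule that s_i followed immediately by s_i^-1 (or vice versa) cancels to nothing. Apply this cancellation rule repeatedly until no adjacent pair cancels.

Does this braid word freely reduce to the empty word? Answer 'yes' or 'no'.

Gen 1 (s1): push. Stack: [s1]
Gen 2 (s1): push. Stack: [s1 s1]
Gen 3 (s2^-1): push. Stack: [s1 s1 s2^-1]
Gen 4 (s1^-1): push. Stack: [s1 s1 s2^-1 s1^-1]
Reduced word: s1 s1 s2^-1 s1^-1

Answer: no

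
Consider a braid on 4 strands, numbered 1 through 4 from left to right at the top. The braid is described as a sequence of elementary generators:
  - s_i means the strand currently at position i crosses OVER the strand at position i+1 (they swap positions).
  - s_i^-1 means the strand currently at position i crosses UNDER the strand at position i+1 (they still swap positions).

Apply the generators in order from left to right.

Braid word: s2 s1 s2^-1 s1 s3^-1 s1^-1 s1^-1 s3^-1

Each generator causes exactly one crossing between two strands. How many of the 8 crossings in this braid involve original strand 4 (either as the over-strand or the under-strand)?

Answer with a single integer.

Answer: 2

Derivation:
Gen 1: crossing 2x3. Involves strand 4? no. Count so far: 0
Gen 2: crossing 1x3. Involves strand 4? no. Count so far: 0
Gen 3: crossing 1x2. Involves strand 4? no. Count so far: 0
Gen 4: crossing 3x2. Involves strand 4? no. Count so far: 0
Gen 5: crossing 1x4. Involves strand 4? yes. Count so far: 1
Gen 6: crossing 2x3. Involves strand 4? no. Count so far: 1
Gen 7: crossing 3x2. Involves strand 4? no. Count so far: 1
Gen 8: crossing 4x1. Involves strand 4? yes. Count so far: 2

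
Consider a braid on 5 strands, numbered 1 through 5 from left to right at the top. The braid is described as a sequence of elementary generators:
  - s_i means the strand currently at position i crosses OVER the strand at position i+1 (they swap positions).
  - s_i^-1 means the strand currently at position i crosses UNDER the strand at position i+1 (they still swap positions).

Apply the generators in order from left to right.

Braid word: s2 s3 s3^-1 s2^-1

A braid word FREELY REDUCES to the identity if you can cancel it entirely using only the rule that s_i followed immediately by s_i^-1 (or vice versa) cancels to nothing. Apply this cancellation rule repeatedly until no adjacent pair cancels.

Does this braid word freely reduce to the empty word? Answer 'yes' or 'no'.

Gen 1 (s2): push. Stack: [s2]
Gen 2 (s3): push. Stack: [s2 s3]
Gen 3 (s3^-1): cancels prior s3. Stack: [s2]
Gen 4 (s2^-1): cancels prior s2. Stack: []
Reduced word: (empty)

Answer: yes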